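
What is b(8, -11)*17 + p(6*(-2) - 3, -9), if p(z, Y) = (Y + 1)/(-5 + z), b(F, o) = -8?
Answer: -678/5 ≈ -135.60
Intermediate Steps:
p(z, Y) = (1 + Y)/(-5 + z)
b(8, -11)*17 + p(6*(-2) - 3, -9) = -8*17 + (1 - 9)/(-5 + (6*(-2) - 3)) = -136 - 8/(-5 + (-12 - 3)) = -136 - 8/(-5 - 15) = -136 - 8/(-20) = -136 - 1/20*(-8) = -136 + 2/5 = -678/5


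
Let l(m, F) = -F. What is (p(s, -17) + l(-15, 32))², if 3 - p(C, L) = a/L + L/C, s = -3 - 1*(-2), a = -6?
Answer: 620944/289 ≈ 2148.6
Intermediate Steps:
s = -1 (s = -3 + 2 = -1)
p(C, L) = 3 + 6/L - L/C (p(C, L) = 3 - (-6/L + L/C) = 3 + (6/L - L/C) = 3 + 6/L - L/C)
(p(s, -17) + l(-15, 32))² = ((3 + 6/(-17) - 1*(-17)/(-1)) - 1*32)² = ((3 + 6*(-1/17) - 1*(-17)*(-1)) - 32)² = ((3 - 6/17 - 17) - 32)² = (-244/17 - 32)² = (-788/17)² = 620944/289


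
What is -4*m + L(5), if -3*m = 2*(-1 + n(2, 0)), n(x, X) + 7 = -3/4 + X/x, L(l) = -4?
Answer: -82/3 ≈ -27.333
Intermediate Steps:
n(x, X) = -31/4 + X/x (n(x, X) = -7 + (-3/4 + X/x) = -7 + (-3*¼ + X/x) = -7 + (-¾ + X/x) = -31/4 + X/x)
m = 35/6 (m = -2*(-1 + (-31/4 + 0/2))/3 = -2*(-1 + (-31/4 + 0*(½)))/3 = -2*(-1 + (-31/4 + 0))/3 = -2*(-1 - 31/4)/3 = -2*(-35)/(3*4) = -⅓*(-35/2) = 35/6 ≈ 5.8333)
-4*m + L(5) = -4*35/6 - 4 = -70/3 - 4 = -82/3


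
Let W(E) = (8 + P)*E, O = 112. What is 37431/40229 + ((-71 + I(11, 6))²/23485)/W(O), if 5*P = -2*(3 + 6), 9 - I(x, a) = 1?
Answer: 8844161301/9501767968 ≈ 0.93079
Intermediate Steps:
I(x, a) = 8 (I(x, a) = 9 - 1*1 = 9 - 1 = 8)
P = -18/5 (P = (-2*(3 + 6))/5 = (-2*9)/5 = (⅕)*(-18) = -18/5 ≈ -3.6000)
W(E) = 22*E/5 (W(E) = (8 - 18/5)*E = 22*E/5)
37431/40229 + ((-71 + I(11, 6))²/23485)/W(O) = 37431/40229 + ((-71 + 8)²/23485)/(((22/5)*112)) = 37431*(1/40229) + ((-63)²*(1/23485))/(2464/5) = 37431/40229 + (3969*(1/23485))*(5/2464) = 37431/40229 + (567/3355)*(5/2464) = 37431/40229 + 81/236192 = 8844161301/9501767968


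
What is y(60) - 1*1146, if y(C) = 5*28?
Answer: -1006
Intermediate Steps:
y(C) = 140
y(60) - 1*1146 = 140 - 1*1146 = 140 - 1146 = -1006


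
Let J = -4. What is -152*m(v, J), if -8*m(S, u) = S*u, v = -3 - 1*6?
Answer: 684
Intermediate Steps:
v = -9 (v = -3 - 6 = -9)
m(S, u) = -S*u/8
-152*m(v, J) = -(-19)*(-9)*(-4) = -152*(-9/2) = 684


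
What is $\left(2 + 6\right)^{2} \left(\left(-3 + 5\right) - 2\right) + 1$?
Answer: $1$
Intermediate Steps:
$\left(2 + 6\right)^{2} \left(\left(-3 + 5\right) - 2\right) + 1 = 8^{2} \left(2 - 2\right) + 1 = 64 \cdot 0 + 1 = 0 + 1 = 1$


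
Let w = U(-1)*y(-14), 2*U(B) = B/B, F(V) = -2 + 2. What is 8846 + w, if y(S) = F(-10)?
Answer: 8846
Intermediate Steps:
F(V) = 0
y(S) = 0
U(B) = ½ (U(B) = (B/B)/2 = (½)*1 = ½)
w = 0 (w = (½)*0 = 0)
8846 + w = 8846 + 0 = 8846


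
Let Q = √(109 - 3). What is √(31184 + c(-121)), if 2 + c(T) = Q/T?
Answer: √(3773022 - √106)/11 ≈ 176.58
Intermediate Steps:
Q = √106 ≈ 10.296
c(T) = -2 + √106/T
√(31184 + c(-121)) = √(31184 + (-2 + √106/(-121))) = √(31184 + (-2 + √106*(-1/121))) = √(31184 + (-2 - √106/121)) = √(31182 - √106/121)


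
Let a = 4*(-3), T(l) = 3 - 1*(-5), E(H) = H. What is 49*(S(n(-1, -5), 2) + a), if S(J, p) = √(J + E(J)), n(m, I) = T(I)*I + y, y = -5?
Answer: -588 + 147*I*√10 ≈ -588.0 + 464.85*I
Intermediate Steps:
T(l) = 8 (T(l) = 3 + 5 = 8)
a = -12
n(m, I) = -5 + 8*I (n(m, I) = 8*I - 5 = -5 + 8*I)
S(J, p) = √2*√J (S(J, p) = √(J + J) = √(2*J) = √2*√J)
49*(S(n(-1, -5), 2) + a) = 49*(√2*√(-5 + 8*(-5)) - 12) = 49*(√2*√(-5 - 40) - 12) = 49*(√2*√(-45) - 12) = 49*(√2*(3*I*√5) - 12) = 49*(3*I*√10 - 12) = 49*(-12 + 3*I*√10) = -588 + 147*I*√10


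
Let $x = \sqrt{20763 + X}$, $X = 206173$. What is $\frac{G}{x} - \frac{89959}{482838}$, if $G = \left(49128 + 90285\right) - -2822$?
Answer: $- \frac{89959}{482838} + \frac{142235 \sqrt{56734}}{113468} \approx 298.39$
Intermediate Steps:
$x = 2 \sqrt{56734}$ ($x = \sqrt{20763 + 206173} = \sqrt{226936} = 2 \sqrt{56734} \approx 476.38$)
$G = 142235$ ($G = 139413 + 2822 = 142235$)
$\frac{G}{x} - \frac{89959}{482838} = \frac{142235}{2 \sqrt{56734}} - \frac{89959}{482838} = 142235 \frac{\sqrt{56734}}{113468} - \frac{89959}{482838} = \frac{142235 \sqrt{56734}}{113468} - \frac{89959}{482838} = - \frac{89959}{482838} + \frac{142235 \sqrt{56734}}{113468}$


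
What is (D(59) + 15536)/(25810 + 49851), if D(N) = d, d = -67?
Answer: 15469/75661 ≈ 0.20445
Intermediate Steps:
D(N) = -67
(D(59) + 15536)/(25810 + 49851) = (-67 + 15536)/(25810 + 49851) = 15469/75661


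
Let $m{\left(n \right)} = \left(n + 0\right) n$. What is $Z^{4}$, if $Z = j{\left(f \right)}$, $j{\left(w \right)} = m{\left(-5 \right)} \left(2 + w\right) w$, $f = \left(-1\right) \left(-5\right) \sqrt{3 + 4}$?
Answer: $416799072265625 + 85654296875000 \sqrt{7} \approx 6.4342 \cdot 10^{14}$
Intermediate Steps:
$m{\left(n \right)} = n^{2}$ ($m{\left(n \right)} = n n = n^{2}$)
$f = 5 \sqrt{7} \approx 13.229$
$j{\left(w \right)} = 25 w \left(2 + w\right)$ ($j{\left(w \right)} = \left(-5\right)^{2} \left(2 + w\right) w = 25 w \left(2 + w\right)$)
$Z = 125 \sqrt{7} \left(2 + 5 \sqrt{7}\right)$ ($Z = 25 \cdot 5 \sqrt{7} \left(2 + 5 \sqrt{7}\right) = 125 \sqrt{7} \left(2 + 5 \sqrt{7}\right) \approx 5036.4$)
$Z^{4} = \left(4375 + 250 \sqrt{7}\right)^{4}$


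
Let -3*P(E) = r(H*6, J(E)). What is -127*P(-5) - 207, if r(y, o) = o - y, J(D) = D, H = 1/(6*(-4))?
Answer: -4897/12 ≈ -408.08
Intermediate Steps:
H = -1/24 (H = 1/(-24) = 1*(-1/24) = -1/24 ≈ -0.041667)
P(E) = -1/12 - E/3 (P(E) = -(E - (-1)*6/24)/3 = -(E - 1*(-¼))/3 = -(E + ¼)/3 = -(¼ + E)/3 = -1/12 - E/3)
-127*P(-5) - 207 = -127*(-1/12 - ⅓*(-5)) - 207 = -127*(-1/12 + 5/3) - 207 = -127*19/12 - 207 = -2413/12 - 207 = -4897/12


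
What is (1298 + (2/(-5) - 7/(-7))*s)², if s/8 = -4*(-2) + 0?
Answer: 44649124/25 ≈ 1.7860e+6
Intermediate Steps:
s = 64 (s = 8*(-4*(-2) + 0) = 8*(8 + 0) = 8*8 = 64)
(1298 + (2/(-5) - 7/(-7))*s)² = (1298 + (2/(-5) - 7/(-7))*64)² = (1298 + (2*(-⅕) - 7*(-⅐))*64)² = (1298 + (-⅖ + 1)*64)² = (1298 + (⅗)*64)² = (1298 + 192/5)² = (6682/5)² = 44649124/25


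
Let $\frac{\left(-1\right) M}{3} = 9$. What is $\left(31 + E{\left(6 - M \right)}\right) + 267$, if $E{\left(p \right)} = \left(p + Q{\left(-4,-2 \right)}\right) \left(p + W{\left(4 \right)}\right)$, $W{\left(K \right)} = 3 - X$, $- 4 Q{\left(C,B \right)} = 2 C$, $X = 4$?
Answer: $1418$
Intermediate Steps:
$M = -27$ ($M = \left(-3\right) 9 = -27$)
$Q{\left(C,B \right)} = - \frac{C}{2}$ ($Q{\left(C,B \right)} = - \frac{2 C}{4} = - \frac{C}{2}$)
$W{\left(K \right)} = -1$ ($W{\left(K \right)} = 3 - 4 = -1$)
$E{\left(p \right)} = \left(-1 + p\right) \left(2 + p\right)$ ($E{\left(p \right)} = \left(p - -2\right) \left(p - 1\right) = \left(p + 2\right) \left(-1 + p\right) = \left(2 + p\right) \left(-1 + p\right) = \left(-1 + p\right) \left(2 + p\right)$)
$\left(31 + E{\left(6 - M \right)}\right) + 267 = \left(31 + \left(-2 + \left(6 - -27\right) + \left(6 - -27\right)^{2}\right)\right) + 267 = \left(31 + \left(-2 + \left(6 + 27\right) + \left(6 + 27\right)^{2}\right)\right) + 267 = \left(31 + \left(-2 + 33 + 33^{2}\right)\right) + 267 = \left(31 + \left(-2 + 33 + 1089\right)\right) + 267 = \left(31 + 1120\right) + 267 = 1151 + 267 = 1418$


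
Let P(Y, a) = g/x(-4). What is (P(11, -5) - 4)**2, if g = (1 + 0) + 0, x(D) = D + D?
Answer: 1089/64 ≈ 17.016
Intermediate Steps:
x(D) = 2*D
g = 1 (g = 1 + 0 = 1)
P(Y, a) = -1/8 (P(Y, a) = 1/(2*(-4)) = 1/(-8) = 1*(-1/8) = -1/8)
(P(11, -5) - 4)**2 = (-1/8 - 4)**2 = (-33/8)**2 = 1089/64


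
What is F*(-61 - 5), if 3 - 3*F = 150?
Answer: 3234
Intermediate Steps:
F = -49 (F = 1 - 1/3*150 = 1 - 50 = -49)
F*(-61 - 5) = -49*(-61 - 5) = -49*(-66) = 3234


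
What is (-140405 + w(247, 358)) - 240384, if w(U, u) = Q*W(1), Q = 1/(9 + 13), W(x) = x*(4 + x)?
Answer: -8377353/22 ≈ -3.8079e+5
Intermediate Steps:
Q = 1/22 ≈ 0.045455
w(U, u) = 5/22 (w(U, u) = (1*(4 + 1))/22 = (1*5)/22 = (1/22)*5 = 5/22)
(-140405 + w(247, 358)) - 240384 = (-140405 + 5/22) - 240384 = -3088905/22 - 240384 = -8377353/22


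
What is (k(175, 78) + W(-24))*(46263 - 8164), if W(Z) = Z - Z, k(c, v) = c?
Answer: 6667325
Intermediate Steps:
W(Z) = 0
(k(175, 78) + W(-24))*(46263 - 8164) = (175 + 0)*(46263 - 8164) = 175*38099 = 6667325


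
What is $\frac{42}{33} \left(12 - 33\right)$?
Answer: $- \frac{294}{11} \approx -26.727$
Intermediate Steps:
$\frac{42}{33} \left(12 - 33\right) = 42 \cdot \frac{1}{33} \left(-21\right) = \frac{14}{11} \left(-21\right) = - \frac{294}{11}$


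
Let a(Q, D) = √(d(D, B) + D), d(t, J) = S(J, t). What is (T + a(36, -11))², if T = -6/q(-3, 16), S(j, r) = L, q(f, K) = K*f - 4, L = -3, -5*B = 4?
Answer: -9455/676 + 3*I*√14/13 ≈ -13.987 + 0.86346*I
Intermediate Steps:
B = -⅘ (B = -⅕*4 = -⅘ ≈ -0.80000)
q(f, K) = -4 + K*f
S(j, r) = -3
d(t, J) = -3
a(Q, D) = √(-3 + D)
T = 3/26 (T = -6/(-4 + 16*(-3)) = -6/(-4 - 48) = -6/(-52) = -6*(-1/52) = 3/26 ≈ 0.11538)
(T + a(36, -11))² = (3/26 + √(-3 - 11))² = (3/26 + √(-14))² = (3/26 + I*√14)²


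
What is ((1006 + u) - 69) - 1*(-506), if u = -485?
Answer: 958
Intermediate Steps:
((1006 + u) - 69) - 1*(-506) = ((1006 - 485) - 69) - 1*(-506) = (521 - 69) + 506 = 452 + 506 = 958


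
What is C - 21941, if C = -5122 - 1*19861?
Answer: -46924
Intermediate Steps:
C = -24983 (C = -5122 - 19861 = -24983)
C - 21941 = -24983 - 21941 = -46924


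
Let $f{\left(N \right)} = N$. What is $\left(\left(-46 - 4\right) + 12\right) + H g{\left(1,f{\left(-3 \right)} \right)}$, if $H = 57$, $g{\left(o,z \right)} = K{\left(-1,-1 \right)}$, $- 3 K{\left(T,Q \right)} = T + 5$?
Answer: $-114$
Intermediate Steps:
$K{\left(T,Q \right)} = - \frac{5}{3} - \frac{T}{3}$ ($K{\left(T,Q \right)} = - \frac{T + 5}{3} = - \frac{5 + T}{3} = - \frac{5}{3} - \frac{T}{3}$)
$g{\left(o,z \right)} = - \frac{4}{3}$ ($g{\left(o,z \right)} = - \frac{5}{3} - - \frac{1}{3} = - \frac{5}{3} + \frac{1}{3} = - \frac{4}{3}$)
$\left(\left(-46 - 4\right) + 12\right) + H g{\left(1,f{\left(-3 \right)} \right)} = \left(\left(-46 - 4\right) + 12\right) + 57 \left(- \frac{4}{3}\right) = \left(-50 + 12\right) - 76 = -38 - 76 = -114$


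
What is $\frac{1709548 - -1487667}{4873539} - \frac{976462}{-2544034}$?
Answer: $\frac{6446324652164}{6199224458163} \approx 1.0399$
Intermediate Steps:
$\frac{1709548 - -1487667}{4873539} - \frac{976462}{-2544034} = \left(1709548 + 1487667\right) \frac{1}{4873539} - - \frac{488231}{1272017} = 3197215 \cdot \frac{1}{4873539} + \frac{488231}{1272017} = \frac{3197215}{4873539} + \frac{488231}{1272017} = \frac{6446324652164}{6199224458163}$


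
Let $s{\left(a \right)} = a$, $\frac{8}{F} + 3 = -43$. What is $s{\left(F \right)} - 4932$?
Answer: $- \frac{113440}{23} \approx -4932.2$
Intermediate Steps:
$F = - \frac{4}{23}$ ($F = \frac{8}{-3 - 43} = \frac{8}{-46} = 8 \left(- \frac{1}{46}\right) = - \frac{4}{23} \approx -0.17391$)
$s{\left(F \right)} - 4932 = - \frac{4}{23} - 4932 = - \frac{113440}{23}$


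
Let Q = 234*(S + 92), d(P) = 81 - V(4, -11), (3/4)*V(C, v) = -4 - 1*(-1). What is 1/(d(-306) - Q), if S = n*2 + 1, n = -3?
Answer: -1/20273 ≈ -4.9327e-5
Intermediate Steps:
V(C, v) = -4 (V(C, v) = 4*(-4 - 1*(-1))/3 = 4*(-4 + 1)/3 = (4/3)*(-3) = -4)
d(P) = 85 (d(P) = 81 - 1*(-4) = 81 + 4 = 85)
S = -5 (S = -3*2 + 1 = -6 + 1 = -5)
Q = 20358 (Q = 234*(-5 + 92) = 234*87 = 20358)
1/(d(-306) - Q) = 1/(85 - 1*20358) = 1/(85 - 20358) = 1/(-20273) = -1/20273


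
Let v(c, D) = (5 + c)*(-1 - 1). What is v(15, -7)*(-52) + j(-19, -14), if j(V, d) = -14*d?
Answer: 2276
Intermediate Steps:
v(c, D) = -10 - 2*c (v(c, D) = (5 + c)*(-2) = -10 - 2*c)
v(15, -7)*(-52) + j(-19, -14) = (-10 - 2*15)*(-52) - 14*(-14) = (-10 - 30)*(-52) + 196 = -40*(-52) + 196 = 2080 + 196 = 2276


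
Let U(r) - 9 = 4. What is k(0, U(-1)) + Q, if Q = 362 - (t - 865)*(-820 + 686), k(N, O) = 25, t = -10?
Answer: -116863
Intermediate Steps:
U(r) = 13 (U(r) = 9 + 4 = 13)
Q = -116888 (Q = 362 - (-10 - 865)*(-820 + 686) = 362 - (-875)*(-134) = 362 - 1*117250 = 362 - 117250 = -116888)
k(0, U(-1)) + Q = 25 - 116888 = -116863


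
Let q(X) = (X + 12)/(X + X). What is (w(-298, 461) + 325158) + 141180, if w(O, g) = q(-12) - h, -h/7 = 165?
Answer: 467493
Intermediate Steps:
q(X) = (12 + X)/(2*X) (q(X) = (12 + X)/((2*X)) = (12 + X)*(1/(2*X)) = (12 + X)/(2*X))
h = -1155 (h = -7*165 = -1155)
w(O, g) = 1155 (w(O, g) = (½)*(12 - 12)/(-12) - 1*(-1155) = (½)*(-1/12)*0 + 1155 = 0 + 1155 = 1155)
(w(-298, 461) + 325158) + 141180 = (1155 + 325158) + 141180 = 326313 + 141180 = 467493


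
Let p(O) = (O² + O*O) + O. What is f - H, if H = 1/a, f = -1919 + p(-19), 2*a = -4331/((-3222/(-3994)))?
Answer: -10517189290/8649007 ≈ -1216.0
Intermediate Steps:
p(O) = O + 2*O² (p(O) = (O² + O²) + O = 2*O² + O = O + 2*O²)
a = -8649007/3222 (a = (-4331/((-3222/(-3994))))/2 = (-4331/((-3222*(-1/3994))))/2 = (-4331/1611/1997)/2 = (-4331*1997/1611)/2 = (½)*(-8649007/1611) = -8649007/3222 ≈ -2684.4)
f = -1216 (f = -1919 - 19*(1 + 2*(-19)) = -1919 - 19*(1 - 38) = -1919 - 19*(-37) = -1919 + 703 = -1216)
H = -3222/8649007 (H = 1/(-8649007/3222) = -3222/8649007 ≈ -0.00037253)
f - H = -1216 - 1*(-3222/8649007) = -1216 + 3222/8649007 = -10517189290/8649007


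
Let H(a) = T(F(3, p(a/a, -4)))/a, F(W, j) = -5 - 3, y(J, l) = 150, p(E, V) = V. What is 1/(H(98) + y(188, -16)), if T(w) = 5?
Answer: 98/14705 ≈ 0.0066644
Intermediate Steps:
F(W, j) = -8
H(a) = 5/a
1/(H(98) + y(188, -16)) = 1/(5/98 + 150) = 1/(14705/98) = 98/14705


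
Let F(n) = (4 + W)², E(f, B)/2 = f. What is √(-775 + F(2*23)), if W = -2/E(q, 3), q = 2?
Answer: 3*I*√339/2 ≈ 27.618*I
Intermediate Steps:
E(f, B) = 2*f
W = -½ (W = -2/(2*2) = -2/4 = -2*¼ = -½ ≈ -0.50000)
F(n) = 49/4 (F(n) = (4 - ½)² = (7/2)² = 49/4)
√(-775 + F(2*23)) = √(-775 + 49/4) = √(-3051/4) = 3*I*√339/2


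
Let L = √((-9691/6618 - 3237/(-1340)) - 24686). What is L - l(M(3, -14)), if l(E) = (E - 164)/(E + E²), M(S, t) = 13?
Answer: 151/182 + 29*I*√144271694173755/2217030 ≈ 0.82967 + 157.11*I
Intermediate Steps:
l(E) = (-164 + E)/(E + E²)
L = 29*I*√144271694173755/2217030 (L = √((-9691*1/6618 - 3237*(-1/1340)) - 24686) = √((-9691/6618 + 3237/1340) - 24686) = √(4218263/4434060 - 24686) = √(-109454986897/4434060) = 29*I*√144271694173755/2217030 ≈ 157.11*I)
L - l(M(3, -14)) = 29*I*√144271694173755/2217030 - (-164 + 13)/(13*(1 + 13)) = 29*I*√144271694173755/2217030 - (-151)/(13*14) = 29*I*√144271694173755/2217030 - 1*(-151/182) = 29*I*√144271694173755/2217030 + 151/182 = 151/182 + 29*I*√144271694173755/2217030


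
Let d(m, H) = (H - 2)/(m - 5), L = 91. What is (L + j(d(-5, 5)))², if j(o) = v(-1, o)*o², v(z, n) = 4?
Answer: 5216656/625 ≈ 8346.7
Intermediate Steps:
d(m, H) = (-2 + H)/(-5 + m)
j(o) = 4*o²
(L + j(d(-5, 5)))² = (91 + 4*((-2 + 5)/(-5 - 5))²)² = (91 + 4*(3/(-10))²)² = (91 + 4*(-⅒*3)²)² = (91 + 4*(-3/10)²)² = (91 + 4*(9/100))² = (91 + 9/25)² = (2284/25)² = 5216656/625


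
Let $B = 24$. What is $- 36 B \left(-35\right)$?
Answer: $30240$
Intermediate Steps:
$- 36 B \left(-35\right) = \left(-36\right) 24 \left(-35\right) = \left(-864\right) \left(-35\right) = 30240$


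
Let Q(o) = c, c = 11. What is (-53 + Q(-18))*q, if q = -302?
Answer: 12684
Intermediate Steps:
Q(o) = 11
(-53 + Q(-18))*q = (-53 + 11)*(-302) = -42*(-302) = 12684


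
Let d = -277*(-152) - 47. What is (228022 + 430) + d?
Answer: 270509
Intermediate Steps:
d = 42057 (d = 42104 - 47 = 42057)
(228022 + 430) + d = (228022 + 430) + 42057 = 228452 + 42057 = 270509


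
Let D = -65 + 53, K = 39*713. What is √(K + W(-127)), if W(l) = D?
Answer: √27795 ≈ 166.72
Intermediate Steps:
K = 27807
D = -12
W(l) = -12
√(K + W(-127)) = √(27807 - 12) = √27795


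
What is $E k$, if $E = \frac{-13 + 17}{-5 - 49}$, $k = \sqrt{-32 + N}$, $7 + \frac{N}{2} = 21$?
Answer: $- \frac{4 i}{27} \approx - 0.14815 i$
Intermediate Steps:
$N = 28$ ($N = -14 + 2 \cdot 21 = -14 + 42 = 28$)
$k = 2 i$ ($k = \sqrt{-32 + 28} = \sqrt{-4} = 2 i \approx 2.0 i$)
$E = - \frac{2}{27}$ ($E = \frac{4}{-54} = 4 \left(- \frac{1}{54}\right) = - \frac{2}{27} \approx -0.074074$)
$E k = - \frac{2 \cdot 2 i}{27} = - \frac{4 i}{27}$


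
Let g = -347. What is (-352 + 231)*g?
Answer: 41987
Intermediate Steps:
(-352 + 231)*g = (-352 + 231)*(-347) = -121*(-347) = 41987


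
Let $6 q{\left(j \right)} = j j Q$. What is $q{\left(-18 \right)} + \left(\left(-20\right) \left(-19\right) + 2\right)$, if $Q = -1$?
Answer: $328$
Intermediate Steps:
$q{\left(j \right)} = - \frac{j^{2}}{6}$ ($q{\left(j \right)} = \frac{j j \left(-1\right)}{6} = \frac{j^{2} \left(-1\right)}{6} = \frac{\left(-1\right) j^{2}}{6} = - \frac{j^{2}}{6}$)
$q{\left(-18 \right)} + \left(\left(-20\right) \left(-19\right) + 2\right) = - \frac{\left(-18\right)^{2}}{6} + \left(\left(-20\right) \left(-19\right) + 2\right) = \left(- \frac{1}{6}\right) 324 + \left(380 + 2\right) = -54 + 382 = 328$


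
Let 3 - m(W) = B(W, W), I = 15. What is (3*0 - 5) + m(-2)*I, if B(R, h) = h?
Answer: 70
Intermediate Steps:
m(W) = 3 - W
(3*0 - 5) + m(-2)*I = (3*0 - 5) + (3 - 1*(-2))*15 = (0 - 5) + (3 + 2)*15 = -5 + 5*15 = -5 + 75 = 70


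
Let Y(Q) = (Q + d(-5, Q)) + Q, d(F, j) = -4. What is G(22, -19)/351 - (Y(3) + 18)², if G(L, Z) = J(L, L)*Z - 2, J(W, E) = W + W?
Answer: -141238/351 ≈ -402.39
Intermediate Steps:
J(W, E) = 2*W
Y(Q) = -4 + 2*Q (Y(Q) = (Q - 4) + Q = (-4 + Q) + Q = -4 + 2*Q)
G(L, Z) = -2 + 2*L*Z (G(L, Z) = (2*L)*Z - 2 = 2*L*Z - 2 = -2 + 2*L*Z)
G(22, -19)/351 - (Y(3) + 18)² = (-2 + 2*22*(-19))/351 - ((-4 + 2*3) + 18)² = (-2 - 836)*(1/351) - ((-4 + 6) + 18)² = -838*1/351 - (2 + 18)² = -838/351 - 1*20² = -838/351 - 1*400 = -838/351 - 400 = -141238/351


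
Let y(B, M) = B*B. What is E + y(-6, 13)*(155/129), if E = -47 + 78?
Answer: 3193/43 ≈ 74.256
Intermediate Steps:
y(B, M) = B²
E = 31
E + y(-6, 13)*(155/129) = 31 + (-6)²*(155/129) = 31 + 36*(155*(1/129)) = 31 + 36*(155/129) = 31 + 1860/43 = 3193/43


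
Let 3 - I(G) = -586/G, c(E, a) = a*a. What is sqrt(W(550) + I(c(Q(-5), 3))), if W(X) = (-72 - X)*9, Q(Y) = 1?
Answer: I*sqrt(49769)/3 ≈ 74.363*I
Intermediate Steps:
c(E, a) = a**2
I(G) = 3 + 586/G (I(G) = 3 - (-586)/G = 3 + 586/G)
W(X) = -648 - 9*X
sqrt(W(550) + I(c(Q(-5), 3))) = sqrt((-648 - 9*550) + (3 + 586/(3**2))) = sqrt((-648 - 4950) + (3 + 586/9)) = sqrt(-5598 + (3 + 586*(1/9))) = sqrt(-5598 + (3 + 586/9)) = sqrt(-5598 + 613/9) = sqrt(-49769/9) = I*sqrt(49769)/3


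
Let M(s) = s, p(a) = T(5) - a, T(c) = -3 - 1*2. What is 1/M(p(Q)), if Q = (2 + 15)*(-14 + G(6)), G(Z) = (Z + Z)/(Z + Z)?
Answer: 1/216 ≈ 0.0046296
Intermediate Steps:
G(Z) = 1 (G(Z) = (2*Z)/((2*Z)) = (2*Z)*(1/(2*Z)) = 1)
T(c) = -5 (T(c) = -3 - 2 = -5)
Q = -221 (Q = (2 + 15)*(-14 + 1) = 17*(-13) = -221)
p(a) = -5 - a
1/M(p(Q)) = 1/(-5 - 1*(-221)) = 1/(-5 + 221) = 1/216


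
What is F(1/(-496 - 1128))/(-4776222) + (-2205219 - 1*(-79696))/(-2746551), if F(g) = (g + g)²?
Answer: 2231213439724919971/2883121708912316256 ≈ 0.77389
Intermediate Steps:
F(g) = 4*g² (F(g) = (2*g)² = 4*g²)
F(1/(-496 - 1128))/(-4776222) + (-2205219 - 1*(-79696))/(-2746551) = (4*(1/(-496 - 1128))²)/(-4776222) + (-2205219 - 1*(-79696))/(-2746551) = (4*(1/(-1624))²)*(-1/4776222) + (-2205219 + 79696)*(-1/2746551) = (4*(-1/1624)²)*(-1/4776222) - 2125523*(-1/2746551) = (4*(1/2637376))*(-1/4776222) + 2125523/2746551 = (1/659344)*(-1/4776222) + 2125523/2746551 = -1/3149173318368 + 2125523/2746551 = 2231213439724919971/2883121708912316256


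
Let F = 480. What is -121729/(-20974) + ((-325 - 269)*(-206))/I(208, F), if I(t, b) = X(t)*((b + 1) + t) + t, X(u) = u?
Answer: 834875359/125424520 ≈ 6.6564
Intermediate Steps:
I(t, b) = t + t*(1 + b + t) (I(t, b) = t*((b + 1) + t) + t = t*((1 + b) + t) + t = t*(1 + b + t) + t = t + t*(1 + b + t))
-121729/(-20974) + ((-325 - 269)*(-206))/I(208, F) = -121729/(-20974) + ((-325 - 269)*(-206))/((208*(2 + 480 + 208))) = -121729*(-1/20974) + (-594*(-206))/((208*690)) = 121729/20974 + 122364/143520 = 121729/20974 + 122364*(1/143520) = 121729/20974 + 10197/11960 = 834875359/125424520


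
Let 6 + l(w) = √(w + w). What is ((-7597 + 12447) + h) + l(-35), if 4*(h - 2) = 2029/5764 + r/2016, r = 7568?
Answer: 7040441701/1452528 + I*√70 ≈ 4847.0 + 8.3666*I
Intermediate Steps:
h = 4396069/1452528 (h = 2 + (2029/5764 + 7568/2016)/4 = 2 + (2029*(1/5764) + 7568*(1/2016))/4 = 2 + (2029/5764 + 473/126)/4 = 2 + (¼)*(1491013/363132) = 2 + 1491013/1452528 = 4396069/1452528 ≈ 3.0265)
l(w) = -6 + √2*√w (l(w) = -6 + √(w + w) = -6 + √(2*w) = -6 + √2*√w)
((-7597 + 12447) + h) + l(-35) = ((-7597 + 12447) + 4396069/1452528) + (-6 + √2*√(-35)) = (4850 + 4396069/1452528) + (-6 + √2*(I*√35)) = 7049156869/1452528 + (-6 + I*√70) = 7040441701/1452528 + I*√70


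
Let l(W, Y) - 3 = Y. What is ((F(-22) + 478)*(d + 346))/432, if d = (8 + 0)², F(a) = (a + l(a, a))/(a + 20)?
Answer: 204385/432 ≈ 473.11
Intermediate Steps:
l(W, Y) = 3 + Y
F(a) = (3 + 2*a)/(20 + a) (F(a) = (a + (3 + a))/(a + 20) = (3 + 2*a)/(20 + a))
d = 64 (d = 8² = 64)
((F(-22) + 478)*(d + 346))/432 = (((3 + 2*(-22))/(20 - 22) + 478)*(64 + 346))/432 = (((3 - 44)/(-2) + 478)*410)*(1/432) = ((-½*(-41) + 478)*410)*(1/432) = ((41/2 + 478)*410)*(1/432) = ((997/2)*410)*(1/432) = 204385*(1/432) = 204385/432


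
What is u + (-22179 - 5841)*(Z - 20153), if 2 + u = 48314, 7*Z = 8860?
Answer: 3704890404/7 ≈ 5.2927e+8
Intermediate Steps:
Z = 8860/7 (Z = (1/7)*8860 = 8860/7 ≈ 1265.7)
u = 48312 (u = -2 + 48314 = 48312)
u + (-22179 - 5841)*(Z - 20153) = 48312 + (-22179 - 5841)*(8860/7 - 20153) = 48312 - 28020*(-132211/7) = 48312 + 3704552220/7 = 3704890404/7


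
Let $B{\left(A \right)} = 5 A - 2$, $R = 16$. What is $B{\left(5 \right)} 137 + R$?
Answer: $3167$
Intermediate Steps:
$B{\left(A \right)} = -2 + 5 A$
$B{\left(5 \right)} 137 + R = \left(-2 + 5 \cdot 5\right) 137 + 16 = \left(-2 + 25\right) 137 + 16 = 23 \cdot 137 + 16 = 3151 + 16 = 3167$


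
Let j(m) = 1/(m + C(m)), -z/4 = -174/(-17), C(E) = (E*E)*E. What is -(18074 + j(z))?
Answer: -6097348481407/337354680 ≈ -18074.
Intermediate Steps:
C(E) = E**3 (C(E) = E**2*E = E**3)
z = -696/17 (z = -(-696)/(-17) = -(-696)*(-1)/17 = -4*174/17 = -696/17 ≈ -40.941)
j(m) = 1/(m + m**3)
-(18074 + j(z)) = -(18074 + 1/(-696/17 + (-696/17)**3)) = -(18074 + 1/(-696/17 - 337153536/4913)) = -(18074 + 1/(-337354680/4913)) = -(18074 - 4913/337354680) = -1*6097348481407/337354680 = -6097348481407/337354680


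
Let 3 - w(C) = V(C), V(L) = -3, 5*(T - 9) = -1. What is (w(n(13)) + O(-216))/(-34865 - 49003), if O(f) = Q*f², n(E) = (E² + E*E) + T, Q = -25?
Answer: 194399/13978 ≈ 13.908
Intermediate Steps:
T = 44/5 (T = 9 + (⅕)*(-1) = 9 - ⅕ = 44/5 ≈ 8.8000)
n(E) = 44/5 + 2*E² (n(E) = (E² + E*E) + 44/5 = (E² + E²) + 44/5 = 2*E² + 44/5 = 44/5 + 2*E²)
w(C) = 6 (w(C) = 3 - 1*(-3) = 3 + 3 = 6)
O(f) = -25*f²
(w(n(13)) + O(-216))/(-34865 - 49003) = (6 - 25*(-216)²)/(-34865 - 49003) = (6 - 25*46656)/(-83868) = (6 - 1166400)*(-1/83868) = -1166394*(-1/83868) = 194399/13978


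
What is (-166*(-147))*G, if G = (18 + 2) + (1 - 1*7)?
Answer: 341628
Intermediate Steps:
G = 14 (G = 20 + (1 - 7) = 20 - 6 = 14)
(-166*(-147))*G = -166*(-147)*14 = 24402*14 = 341628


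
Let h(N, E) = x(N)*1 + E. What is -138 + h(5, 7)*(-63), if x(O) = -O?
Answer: -264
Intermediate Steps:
h(N, E) = E - N (h(N, E) = -N*1 + E = -N + E = E - N)
-138 + h(5, 7)*(-63) = -138 + (7 - 1*5)*(-63) = -138 + (7 - 5)*(-63) = -138 + 2*(-63) = -138 - 126 = -264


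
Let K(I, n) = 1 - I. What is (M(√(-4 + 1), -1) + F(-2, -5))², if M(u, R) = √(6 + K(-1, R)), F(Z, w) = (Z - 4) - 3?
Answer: 89 - 36*√2 ≈ 38.088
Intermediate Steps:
F(Z, w) = -7 + Z (F(Z, w) = (-4 + Z) - 3 = -7 + Z)
M(u, R) = 2*√2 (M(u, R) = √(6 + (1 - 1*(-1))) = √(6 + (1 + 1)) = √(6 + 2) = √8 = 2*√2)
(M(√(-4 + 1), -1) + F(-2, -5))² = (2*√2 + (-7 - 2))² = (2*√2 - 9)² = (-9 + 2*√2)²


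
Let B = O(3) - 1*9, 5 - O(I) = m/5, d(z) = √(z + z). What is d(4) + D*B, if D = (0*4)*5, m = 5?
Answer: 2*√2 ≈ 2.8284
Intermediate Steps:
d(z) = √2*√z (d(z) = √(2*z) = √2*√z)
O(I) = 4 (O(I) = 5 - 5/5 = 5 - 1*1 = 5 - 1 = 4)
B = -5 (B = 4 - 1*9 = 4 - 9 = -5)
D = 0 (D = 0*5 = 0)
d(4) + D*B = √2*√4 + 0*(-5) = √2*2 + 0 = 2*√2 + 0 = 2*√2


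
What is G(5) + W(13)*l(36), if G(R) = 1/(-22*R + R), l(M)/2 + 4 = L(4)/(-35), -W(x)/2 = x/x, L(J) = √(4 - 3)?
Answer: 1691/105 ≈ 16.105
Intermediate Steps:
L(J) = 1 (L(J) = √1 = 1)
W(x) = -2 (W(x) = -2*x/x = -2*1 = -2)
l(M) = -282/35 (l(M) = -8 + 2*(1/(-35)) = -8 + 2*(1*(-1/35)) = -8 + 2*(-1/35) = -8 - 2/35 = -282/35)
G(R) = -1/(21*R) (G(R) = 1/(-21*R) = -1/(21*R))
G(5) + W(13)*l(36) = -1/21/5 - 2*(-282/35) = -1/21*⅕ + 564/35 = -1/105 + 564/35 = 1691/105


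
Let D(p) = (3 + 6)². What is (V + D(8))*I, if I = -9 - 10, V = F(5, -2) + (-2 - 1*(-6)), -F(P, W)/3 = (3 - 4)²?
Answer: -1558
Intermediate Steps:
F(P, W) = -3 (F(P, W) = -3*(3 - 4)² = -3*(-1)² = -3*1 = -3)
V = 1 (V = -3 + (-2 - 1*(-6)) = -3 + (-2 + 6) = -3 + 4 = 1)
D(p) = 81 (D(p) = 9² = 81)
I = -19
(V + D(8))*I = (1 + 81)*(-19) = 82*(-19) = -1558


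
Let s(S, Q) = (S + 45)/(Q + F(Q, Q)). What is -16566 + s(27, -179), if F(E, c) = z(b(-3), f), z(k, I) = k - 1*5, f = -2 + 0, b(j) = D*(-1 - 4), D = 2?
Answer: -1606938/97 ≈ -16566.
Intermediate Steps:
b(j) = -10 (b(j) = 2*(-1 - 4) = 2*(-5) = -10)
f = -2
z(k, I) = -5 + k (z(k, I) = k - 5 = -5 + k)
F(E, c) = -15 (F(E, c) = -5 - 10 = -15)
s(S, Q) = (45 + S)/(-15 + Q) (s(S, Q) = (S + 45)/(Q - 15) = (45 + S)/(-15 + Q))
-16566 + s(27, -179) = -16566 + (45 + 27)/(-15 - 179) = -16566 + 72/(-194) = -16566 - 1/194*72 = -16566 - 36/97 = -1606938/97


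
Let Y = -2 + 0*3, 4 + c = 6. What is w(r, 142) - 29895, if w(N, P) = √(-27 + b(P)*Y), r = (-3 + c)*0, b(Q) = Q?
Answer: -29895 + I*√311 ≈ -29895.0 + 17.635*I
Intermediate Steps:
c = 2 (c = -4 + 6 = 2)
Y = -2 (Y = -2 + 0 = -2)
r = 0 (r = (-3 + 2)*0 = -1*0 = 0)
w(N, P) = √(-27 - 2*P) (w(N, P) = √(-27 + P*(-2)) = √(-27 - 2*P))
w(r, 142) - 29895 = √(-27 - 2*142) - 29895 = √(-27 - 284) - 29895 = √(-311) - 29895 = I*√311 - 29895 = -29895 + I*√311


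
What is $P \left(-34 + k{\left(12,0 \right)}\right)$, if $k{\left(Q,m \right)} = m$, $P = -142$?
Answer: $4828$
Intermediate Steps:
$P \left(-34 + k{\left(12,0 \right)}\right) = - 142 \left(-34 + 0\right) = \left(-142\right) \left(-34\right) = 4828$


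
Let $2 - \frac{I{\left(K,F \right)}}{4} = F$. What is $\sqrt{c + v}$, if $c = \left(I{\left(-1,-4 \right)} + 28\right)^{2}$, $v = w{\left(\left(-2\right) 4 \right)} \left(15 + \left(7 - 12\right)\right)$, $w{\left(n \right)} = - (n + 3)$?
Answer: $9 \sqrt{34} \approx 52.479$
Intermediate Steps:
$I{\left(K,F \right)} = 8 - 4 F$
$w{\left(n \right)} = -3 - n$ ($w{\left(n \right)} = - (3 + n) = -3 - n$)
$v = 50$ ($v = \left(-3 - \left(-2\right) 4\right) \left(15 + \left(7 - 12\right)\right) = \left(-3 - -8\right) \left(15 - 5\right) = \left(-3 + 8\right) 10 = 5 \cdot 10 = 50$)
$c = 2704$ ($c = \left(\left(8 - -16\right) + 28\right)^{2} = \left(\left(8 + 16\right) + 28\right)^{2} = \left(24 + 28\right)^{2} = 52^{2} = 2704$)
$\sqrt{c + v} = \sqrt{2704 + 50} = \sqrt{2754} = 9 \sqrt{34}$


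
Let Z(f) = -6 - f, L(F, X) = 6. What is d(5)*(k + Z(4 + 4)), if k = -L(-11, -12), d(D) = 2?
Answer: -40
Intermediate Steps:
k = -6 (k = -1*6 = -6)
d(5)*(k + Z(4 + 4)) = 2*(-6 + (-6 - (4 + 4))) = 2*(-6 + (-6 - 1*8)) = 2*(-6 + (-6 - 8)) = 2*(-6 - 14) = 2*(-20) = -40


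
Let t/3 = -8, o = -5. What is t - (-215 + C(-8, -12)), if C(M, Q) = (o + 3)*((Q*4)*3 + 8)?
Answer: -81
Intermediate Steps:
t = -24 (t = 3*(-8) = -24)
C(M, Q) = -16 - 24*Q (C(M, Q) = (-5 + 3)*((Q*4)*3 + 8) = -2*((4*Q)*3 + 8) = -2*(12*Q + 8) = -2*(8 + 12*Q) = -16 - 24*Q)
t - (-215 + C(-8, -12)) = -24 - (-215 + (-16 - 24*(-12))) = -24 - (-215 + (-16 + 288)) = -24 - (-215 + 272) = -24 - 1*57 = -24 - 57 = -81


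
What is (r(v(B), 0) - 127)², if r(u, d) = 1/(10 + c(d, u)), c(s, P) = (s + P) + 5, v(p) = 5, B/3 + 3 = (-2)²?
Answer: 6446521/400 ≈ 16116.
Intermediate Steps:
B = 3 (B = -9 + 3*(-2)² = -9 + 3*4 = -9 + 12 = 3)
c(s, P) = 5 + P + s (c(s, P) = (P + s) + 5 = 5 + P + s)
r(u, d) = 1/(15 + d + u) (r(u, d) = 1/(10 + (5 + u + d)) = 1/(10 + (5 + d + u)) = 1/(15 + d + u))
(r(v(B), 0) - 127)² = (1/(15 + 0 + 5) - 127)² = (1/20 - 127)² = (-2539/20)² = 6446521/400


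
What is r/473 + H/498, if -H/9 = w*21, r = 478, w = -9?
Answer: 347539/78518 ≈ 4.4262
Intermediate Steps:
H = 1701 (H = -(-81)*21 = -9*(-189) = 1701)
r/473 + H/498 = 478/473 + 1701/498 = 478*(1/473) + 1701*(1/498) = 478/473 + 567/166 = 347539/78518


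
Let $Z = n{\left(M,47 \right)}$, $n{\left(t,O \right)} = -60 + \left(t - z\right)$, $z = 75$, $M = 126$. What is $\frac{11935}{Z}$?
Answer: $- \frac{11935}{9} \approx -1326.1$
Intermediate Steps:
$n{\left(t,O \right)} = -135 + t$ ($n{\left(t,O \right)} = -60 + \left(t - 75\right) = -60 + \left(-75 + t\right) = -135 + t$)
$Z = -9$ ($Z = -135 + 126 = -9$)
$\frac{11935}{Z} = \frac{11935}{-9} = 11935 \left(- \frac{1}{9}\right) = - \frac{11935}{9}$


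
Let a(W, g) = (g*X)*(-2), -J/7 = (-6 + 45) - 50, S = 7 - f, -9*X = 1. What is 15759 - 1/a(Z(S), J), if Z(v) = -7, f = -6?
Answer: 2426877/154 ≈ 15759.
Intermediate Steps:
X = -⅑ (X = -⅑*1 = -⅑ ≈ -0.11111)
S = 13 (S = 7 - 1*(-6) = 7 + 6 = 13)
J = 77 (J = -7*((-6 + 45) - 50) = -7*(39 - 50) = -7*(-11) = 77)
a(W, g) = 2*g/9 (a(W, g) = (g*(-⅑))*(-2) = -g/9*(-2) = 2*g/9)
15759 - 1/a(Z(S), J) = 15759 - 1/((2/9)*77) = 15759 - 1/154/9 = 15759 - 1*9/154 = 15759 - 9/154 = 2426877/154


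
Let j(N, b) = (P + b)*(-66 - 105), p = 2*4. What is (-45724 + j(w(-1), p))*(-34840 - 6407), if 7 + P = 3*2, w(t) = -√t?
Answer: 1935350487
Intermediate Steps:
P = -1 (P = -7 + 3*2 = -7 + 6 = -1)
p = 8
j(N, b) = 171 - 171*b (j(N, b) = (-1 + b)*(-66 - 105) = (-1 + b)*(-171) = 171 - 171*b)
(-45724 + j(w(-1), p))*(-34840 - 6407) = (-45724 + (171 - 171*8))*(-34840 - 6407) = (-45724 + (171 - 1368))*(-41247) = (-45724 - 1197)*(-41247) = -46921*(-41247) = 1935350487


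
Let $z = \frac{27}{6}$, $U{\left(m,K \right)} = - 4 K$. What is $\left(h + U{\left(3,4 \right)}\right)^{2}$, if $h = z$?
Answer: $\frac{529}{4} \approx 132.25$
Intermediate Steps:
$z = \frac{9}{2}$ ($z = 27 \cdot \frac{1}{6} = \frac{9}{2} \approx 4.5$)
$h = \frac{9}{2} \approx 4.5$
$\left(h + U{\left(3,4 \right)}\right)^{2} = \left(\frac{9}{2} - 16\right)^{2} = \left(- \frac{23}{2}\right)^{2} = \frac{529}{4}$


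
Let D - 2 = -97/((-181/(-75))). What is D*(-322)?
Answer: 2225986/181 ≈ 12298.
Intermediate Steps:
D = -6913/181 (D = 2 - 97/((-181/(-75))) = 2 - 97/((-181*(-1/75))) = 2 - 97/181/75 = 2 - 97*75/181 = 2 - 7275/181 = -6913/181 ≈ -38.193)
D*(-322) = -6913/181*(-322) = 2225986/181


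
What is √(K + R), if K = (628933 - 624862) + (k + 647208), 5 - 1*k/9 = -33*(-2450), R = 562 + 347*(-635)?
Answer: 3*I*√32901 ≈ 544.16*I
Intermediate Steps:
R = -219783 (R = 562 - 220345 = -219783)
k = -727605 (k = 45 - (-297)*(-2450) = 45 - 9*80850 = 45 - 727650 = -727605)
K = -76326 (K = (628933 - 624862) + (-727605 + 647208) = 4071 - 80397 = -76326)
√(K + R) = √(-76326 - 219783) = √(-296109) = 3*I*√32901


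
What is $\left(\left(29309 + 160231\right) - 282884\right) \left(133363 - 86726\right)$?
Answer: $-4353284128$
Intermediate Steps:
$\left(\left(29309 + 160231\right) - 282884\right) \left(133363 - 86726\right) = \left(189540 - 282884\right) 46637 = \left(-93344\right) 46637 = -4353284128$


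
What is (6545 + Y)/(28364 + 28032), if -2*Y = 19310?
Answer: -1555/28198 ≈ -0.055146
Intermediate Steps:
Y = -9655 (Y = -½*19310 = -9655)
(6545 + Y)/(28364 + 28032) = (6545 - 9655)/(28364 + 28032) = -3110/56396 = -3110*1/56396 = -1555/28198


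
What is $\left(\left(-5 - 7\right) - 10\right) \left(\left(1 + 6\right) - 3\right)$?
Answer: $-88$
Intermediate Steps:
$\left(\left(-5 - 7\right) - 10\right) \left(\left(1 + 6\right) - 3\right) = \left(-12 - 10\right) \left(7 - 3\right) = \left(-22\right) 4 = -88$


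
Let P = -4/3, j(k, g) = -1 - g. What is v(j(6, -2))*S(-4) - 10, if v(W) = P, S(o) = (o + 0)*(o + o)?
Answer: -158/3 ≈ -52.667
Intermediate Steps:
S(o) = 2*o² (S(o) = o*(2*o) = 2*o²)
P = -4/3 (P = -4*⅓ = -4/3 ≈ -1.3333)
v(W) = -4/3
v(j(6, -2))*S(-4) - 10 = -8*(-4)²/3 - 10 = -8*16/3 - 10 = -4/3*32 - 10 = -128/3 - 10 = -158/3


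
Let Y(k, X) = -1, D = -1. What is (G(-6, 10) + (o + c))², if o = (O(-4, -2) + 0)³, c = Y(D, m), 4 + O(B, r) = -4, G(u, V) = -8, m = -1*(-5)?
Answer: 271441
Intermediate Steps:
m = 5
O(B, r) = -8 (O(B, r) = -4 - 4 = -8)
c = -1
o = -512 (o = (-8 + 0)³ = (-8)³ = -512)
(G(-6, 10) + (o + c))² = (-8 + (-512 - 1))² = (-8 - 513)² = (-521)² = 271441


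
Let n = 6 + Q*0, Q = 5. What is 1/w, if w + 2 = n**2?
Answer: 1/34 ≈ 0.029412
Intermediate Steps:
n = 6 (n = 6 + 5*0 = 6 + 0 = 6)
w = 34 (w = -2 + 6**2 = -2 + 36 = 34)
1/w = 1/34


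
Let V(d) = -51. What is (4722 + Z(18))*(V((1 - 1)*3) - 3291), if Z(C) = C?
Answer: -15841080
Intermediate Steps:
(4722 + Z(18))*(V((1 - 1)*3) - 3291) = (4722 + 18)*(-51 - 3291) = 4740*(-3342) = -15841080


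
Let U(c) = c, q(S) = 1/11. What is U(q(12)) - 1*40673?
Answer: -447402/11 ≈ -40673.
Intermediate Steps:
q(S) = 1/11
U(q(12)) - 1*40673 = 1/11 - 1*40673 = 1/11 - 40673 = -447402/11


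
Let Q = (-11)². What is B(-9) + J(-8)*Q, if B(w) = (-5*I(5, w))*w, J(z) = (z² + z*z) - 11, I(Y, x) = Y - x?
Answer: 14787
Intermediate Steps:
J(z) = -11 + 2*z² (J(z) = (z² + z²) - 11 = 2*z² - 11 = -11 + 2*z²)
B(w) = w*(-25 + 5*w) (B(w) = (-5*(5 - w))*w = (-25 + 5*w)*w = w*(-25 + 5*w))
Q = 121
B(-9) + J(-8)*Q = 5*(-9)*(-5 - 9) + (-11 + 2*(-8)²)*121 = 5*(-9)*(-14) + (-11 + 2*64)*121 = 630 + (-11 + 128)*121 = 630 + 117*121 = 630 + 14157 = 14787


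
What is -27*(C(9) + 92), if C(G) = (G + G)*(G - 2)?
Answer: -5886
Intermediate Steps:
C(G) = 2*G*(-2 + G) (C(G) = (2*G)*(-2 + G) = 2*G*(-2 + G))
-27*(C(9) + 92) = -27*(2*9*(-2 + 9) + 92) = -27*(2*9*7 + 92) = -27*(126 + 92) = -27*218 = -5886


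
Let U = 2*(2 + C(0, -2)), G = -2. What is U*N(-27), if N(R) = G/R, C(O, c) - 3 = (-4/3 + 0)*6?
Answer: -4/9 ≈ -0.44444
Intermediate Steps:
C(O, c) = -5 (C(O, c) = 3 + (-4/3 + 0)*6 = 3 - 4/3*6 = 3 - 8 = -5)
N(R) = -2/R
U = -6 (U = 2*(2 - 5) = 2*(-3) = -6)
U*N(-27) = -(-12)/(-27) = -(-12)*(-1)/27 = -6*2/27 = -4/9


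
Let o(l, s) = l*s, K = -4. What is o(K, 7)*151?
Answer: -4228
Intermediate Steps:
o(K, 7)*151 = -4*7*151 = -28*151 = -4228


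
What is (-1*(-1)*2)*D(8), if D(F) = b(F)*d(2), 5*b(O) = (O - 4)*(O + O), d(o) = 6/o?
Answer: 384/5 ≈ 76.800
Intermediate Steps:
b(O) = 2*O*(-4 + O)/5 (b(O) = ((O - 4)*(O + O))/5 = ((-4 + O)*(2*O))/5 = (2*O*(-4 + O))/5 = 2*O*(-4 + O)/5)
D(F) = 6*F*(-4 + F)/5 (D(F) = (2*F*(-4 + F)/5)*(6/2) = (2*F*(-4 + F)/5)*(6*(1/2)) = (2*F*(-4 + F)/5)*3 = 6*F*(-4 + F)/5)
(-1*(-1)*2)*D(8) = (-1*(-1)*2)*((6/5)*8*(-4 + 8)) = (1*2)*((6/5)*8*4) = 2*(192/5) = 384/5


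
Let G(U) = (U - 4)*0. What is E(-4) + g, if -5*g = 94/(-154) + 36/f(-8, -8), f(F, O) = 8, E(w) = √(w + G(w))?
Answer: -599/770 + 2*I ≈ -0.77792 + 2.0*I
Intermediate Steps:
G(U) = 0 (G(U) = (-4 + U)*0 = 0)
E(w) = √w (E(w) = √(w + 0) = √w)
g = -599/770 (g = -(94/(-154) + 36/8)/5 = -(94*(-1/154) + 36*(⅛))/5 = -(-47/77 + 9/2)/5 = -⅕*599/154 = -599/770 ≈ -0.77792)
E(-4) + g = √(-4) - 599/770 = 2*I - 599/770 = -599/770 + 2*I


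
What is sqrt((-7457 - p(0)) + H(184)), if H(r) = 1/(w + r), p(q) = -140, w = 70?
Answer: I*sqrt(472063318)/254 ≈ 85.539*I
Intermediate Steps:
H(r) = 1/(70 + r)
sqrt((-7457 - p(0)) + H(184)) = sqrt((-7457 - 1*(-140)) + 1/(70 + 184)) = sqrt((-7457 + 140) + 1/254) = sqrt(-7317 + 1/254) = sqrt(-1858517/254) = I*sqrt(472063318)/254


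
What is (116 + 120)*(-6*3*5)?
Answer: -21240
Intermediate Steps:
(116 + 120)*(-6*3*5) = 236*(-1*18*5) = 236*(-18*5) = 236*(-90) = -21240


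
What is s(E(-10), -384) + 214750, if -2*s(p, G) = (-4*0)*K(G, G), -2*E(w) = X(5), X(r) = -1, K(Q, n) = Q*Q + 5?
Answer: 214750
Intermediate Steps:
K(Q, n) = 5 + Q**2 (K(Q, n) = Q**2 + 5 = 5 + Q**2)
E(w) = 1/2 (E(w) = -1/2*(-1) = 1/2)
s(p, G) = 0 (s(p, G) = -(-4*0)*(5 + G**2)/2 = -0*(5 + G**2) = -1/2*0 = 0)
s(E(-10), -384) + 214750 = 0 + 214750 = 214750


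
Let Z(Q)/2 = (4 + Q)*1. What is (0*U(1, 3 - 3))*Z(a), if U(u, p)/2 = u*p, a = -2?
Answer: 0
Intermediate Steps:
Z(Q) = 8 + 2*Q (Z(Q) = 2*((4 + Q)*1) = 2*(4 + Q) = 8 + 2*Q)
U(u, p) = 2*p*u (U(u, p) = 2*(u*p) = 2*(p*u) = 2*p*u)
(0*U(1, 3 - 3))*Z(a) = (0*(2*(3 - 3)*1))*(8 + 2*(-2)) = (0*(2*0*1))*(8 - 4) = (0*0)*4 = 0*4 = 0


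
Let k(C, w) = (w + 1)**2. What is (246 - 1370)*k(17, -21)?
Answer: -449600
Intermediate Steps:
k(C, w) = (1 + w)**2
(246 - 1370)*k(17, -21) = (246 - 1370)*(1 - 21)**2 = -1124*(-20)**2 = -1124*400 = -449600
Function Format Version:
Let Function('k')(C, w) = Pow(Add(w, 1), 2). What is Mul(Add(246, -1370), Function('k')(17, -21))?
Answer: -449600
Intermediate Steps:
Function('k')(C, w) = Pow(Add(1, w), 2)
Mul(Add(246, -1370), Function('k')(17, -21)) = Mul(Add(246, -1370), Pow(Add(1, -21), 2)) = Mul(-1124, Pow(-20, 2)) = Mul(-1124, 400) = -449600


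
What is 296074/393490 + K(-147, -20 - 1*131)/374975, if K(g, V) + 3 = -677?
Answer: 2215055499/2950978255 ≈ 0.75062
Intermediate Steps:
K(g, V) = -680 (K(g, V) = -3 - 677 = -680)
296074/393490 + K(-147, -20 - 1*131)/374975 = 296074/393490 - 680/374975 = 296074*(1/393490) - 680*1/374975 = 148037/196745 - 136/74995 = 2215055499/2950978255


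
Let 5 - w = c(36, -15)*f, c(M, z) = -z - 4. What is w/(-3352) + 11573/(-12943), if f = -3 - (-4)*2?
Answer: -19072773/21692468 ≈ -0.87923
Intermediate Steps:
c(M, z) = -4 - z
f = 5 (f = -3 - 4*(-2) = -3 + 8 = 5)
w = -50 (w = 5 - (-4 - 1*(-15))*5 = 5 - (-4 + 15)*5 = 5 - 11*5 = 5 - 1*55 = 5 - 55 = -50)
w/(-3352) + 11573/(-12943) = -50/(-3352) + 11573/(-12943) = -50*(-1/3352) + 11573*(-1/12943) = 25/1676 - 11573/12943 = -19072773/21692468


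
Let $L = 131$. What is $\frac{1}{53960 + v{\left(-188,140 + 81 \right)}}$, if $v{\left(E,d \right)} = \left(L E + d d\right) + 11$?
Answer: $\frac{1}{78184} \approx 1.279 \cdot 10^{-5}$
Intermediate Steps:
$v{\left(E,d \right)} = 11 + d^{2} + 131 E$ ($v{\left(E,d \right)} = \left(131 E + d d\right) + 11 = \left(131 E + d^{2}\right) + 11 = \left(d^{2} + 131 E\right) + 11 = 11 + d^{2} + 131 E$)
$\frac{1}{53960 + v{\left(-188,140 + 81 \right)}} = \frac{1}{53960 + \left(11 + \left(140 + 81\right)^{2} + 131 \left(-188\right)\right)} = \frac{1}{53960 + \left(11 + 221^{2} - 24628\right)} = \frac{1}{53960 + \left(11 + 48841 - 24628\right)} = \frac{1}{53960 + 24224} = \frac{1}{78184}$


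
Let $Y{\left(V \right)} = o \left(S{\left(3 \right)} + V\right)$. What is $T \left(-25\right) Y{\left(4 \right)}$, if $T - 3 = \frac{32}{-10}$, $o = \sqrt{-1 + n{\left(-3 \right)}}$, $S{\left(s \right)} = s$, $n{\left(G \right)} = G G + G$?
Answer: $35 \sqrt{5} \approx 78.262$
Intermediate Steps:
$n{\left(G \right)} = G + G^{2}$ ($n{\left(G \right)} = G^{2} + G = G + G^{2}$)
$o = \sqrt{5}$ ($o = \sqrt{-1 - 3 \left(1 - 3\right)} = \sqrt{-1 - -6} = \sqrt{-1 + 6} = \sqrt{5} \approx 2.2361$)
$Y{\left(V \right)} = \sqrt{5} \left(3 + V\right)$
$T = - \frac{1}{5}$ ($T = 3 + \frac{32}{-10} = 3 + 32 \left(- \frac{1}{10}\right) = 3 - \frac{16}{5} = - \frac{1}{5} \approx -0.2$)
$T \left(-25\right) Y{\left(4 \right)} = \left(- \frac{1}{5}\right) \left(-25\right) \sqrt{5} \left(3 + 4\right) = 5 \sqrt{5} \cdot 7 = 5 \cdot 7 \sqrt{5} = 35 \sqrt{5}$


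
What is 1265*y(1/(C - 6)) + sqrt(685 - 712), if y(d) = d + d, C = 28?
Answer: 115 + 3*I*sqrt(3) ≈ 115.0 + 5.1962*I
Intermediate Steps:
y(d) = 2*d
1265*y(1/(C - 6)) + sqrt(685 - 712) = 1265*(2/(28 - 6)) + sqrt(685 - 712) = 1265*(2/22) + sqrt(-27) = 1265*(2*(1/22)) + 3*I*sqrt(3) = 1265*(1/11) + 3*I*sqrt(3) = 115 + 3*I*sqrt(3)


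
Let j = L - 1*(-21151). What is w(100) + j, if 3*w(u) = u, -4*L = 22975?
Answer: 185287/12 ≈ 15441.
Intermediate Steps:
L = -22975/4 (L = -¼*22975 = -22975/4 ≈ -5743.8)
w(u) = u/3
j = 61629/4 (j = -22975/4 - 1*(-21151) = -22975/4 + 21151 = 61629/4 ≈ 15407.)
w(100) + j = (⅓)*100 + 61629/4 = 100/3 + 61629/4 = 185287/12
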